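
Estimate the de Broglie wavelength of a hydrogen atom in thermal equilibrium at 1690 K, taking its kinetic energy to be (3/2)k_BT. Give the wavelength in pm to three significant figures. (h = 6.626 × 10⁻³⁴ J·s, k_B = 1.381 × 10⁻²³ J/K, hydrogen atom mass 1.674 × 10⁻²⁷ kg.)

λ = 61.2 pm

KE = (3/2)k_BT = 1.5 × 1.381 × 10⁻²³ × 1690 = 3.501 × 10⁻²⁰ J.
p = √(2mKE) = √(2 × 1.674 × 10⁻²⁷ × 3.501 × 10⁻²⁰) = 1.083 × 10⁻²³ kg·m/s.
λ = h/p = 6.12 × 10⁻¹¹ m = 61.2 pm.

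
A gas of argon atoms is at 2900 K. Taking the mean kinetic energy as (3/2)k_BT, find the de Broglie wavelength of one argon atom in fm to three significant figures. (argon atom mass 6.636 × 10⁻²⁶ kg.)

KE = (3/2)k_BT = 1.5 × 1.381 × 10⁻²³ × 2900 = 6.007 × 10⁻²⁰ J.
p = √(2mKE) = √(2 × 6.636 × 10⁻²⁶ × 6.007 × 10⁻²⁰) = 8.929 × 10⁻²³ kg·m/s.
λ = h/p = 7.42 × 10⁻¹² m = 7420 fm.

λ = 7420 fm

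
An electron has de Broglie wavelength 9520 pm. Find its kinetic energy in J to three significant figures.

p = h/λ = 6.626 × 10⁻³⁴ / 9.520 × 10⁻⁹ = 6.960 × 10⁻²⁶ kg·m/s.
KE = p²/(2m) = (6.960 × 10⁻²⁶)² / (2 × 9.109 × 10⁻³¹) = 2.659 × 10⁻²¹ J = 2.66 × 10⁻²¹ J.

KE = 2.66 × 10⁻²¹ J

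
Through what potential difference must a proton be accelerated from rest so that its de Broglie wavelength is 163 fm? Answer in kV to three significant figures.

p = h/λ = 6.626 × 10⁻³⁴ / 1.630 × 10⁻¹³ = 4.065 × 10⁻²¹ kg·m/s.
KE = p²/(2m) = 4.939 × 10⁻¹⁵ J.
V = KE/e = 4.939 × 10⁻¹⁵ / (1.602 × 10⁻¹⁹) = 30.8 kV.

V = 30.8 kV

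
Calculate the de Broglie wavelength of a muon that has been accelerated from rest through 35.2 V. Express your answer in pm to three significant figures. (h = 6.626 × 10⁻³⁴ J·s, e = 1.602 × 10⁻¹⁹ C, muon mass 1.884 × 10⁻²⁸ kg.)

KE = eV = 1.602 × 10⁻¹⁹ × 35.20 = 5.639 × 10⁻¹⁸ J.
p = √(2mKE) = √(2 × 1.884 × 10⁻²⁸ × 5.639 × 10⁻¹⁸) = 4.610 × 10⁻²³ kg·m/s.
λ = h/p = 6.626 × 10⁻³⁴ / 4.610 × 10⁻²³ = 1.44 × 10⁻¹¹ m = 14.4 pm.

λ = 14.4 pm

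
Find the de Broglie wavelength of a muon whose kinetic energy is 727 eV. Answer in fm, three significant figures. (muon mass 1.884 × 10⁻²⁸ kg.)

λ = 3160 fm

KE = 727 eV = 1.165 × 10⁻¹⁶ J.
p = √(2mKE) = √(2 × 1.884 × 10⁻²⁸ × 1.165 × 10⁻¹⁶) = 2.095 × 10⁻²² kg·m/s.
λ = h/p = 6.626 × 10⁻³⁴ / 2.095 × 10⁻²² = 3.16 × 10⁻¹² m = 3160 fm.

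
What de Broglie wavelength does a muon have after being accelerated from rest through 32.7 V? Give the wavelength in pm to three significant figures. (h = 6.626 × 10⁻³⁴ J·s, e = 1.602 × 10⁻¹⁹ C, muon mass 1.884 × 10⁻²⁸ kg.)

KE = eV = 1.602 × 10⁻¹⁹ × 32.70 = 5.239 × 10⁻¹⁸ J.
p = √(2mKE) = √(2 × 1.884 × 10⁻²⁸ × 5.239 × 10⁻¹⁸) = 4.443 × 10⁻²³ kg·m/s.
λ = h/p = 6.626 × 10⁻³⁴ / 4.443 × 10⁻²³ = 1.49 × 10⁻¹¹ m = 14.9 pm.

λ = 14.9 pm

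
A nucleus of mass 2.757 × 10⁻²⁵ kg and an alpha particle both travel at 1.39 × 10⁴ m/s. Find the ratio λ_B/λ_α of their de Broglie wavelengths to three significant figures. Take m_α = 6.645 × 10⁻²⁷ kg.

λ_B/λ_α = 0.0241

At fixed v, p = mv so λ = h/(mv) ∝ 1/m.
λ_B/λ_α = m_α/m_B = 6.645 × 10⁻²⁷/2.757 × 10⁻²⁵ = 0.0241.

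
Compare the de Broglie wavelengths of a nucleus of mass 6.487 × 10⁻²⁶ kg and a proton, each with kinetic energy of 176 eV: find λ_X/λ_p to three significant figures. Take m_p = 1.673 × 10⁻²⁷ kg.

At fixed KE, p = √(2mKE) so λ = h/p ∝ 1/√m.
λ_X/λ_p = √(m_p/m_X) = √(1.673 × 10⁻²⁷/6.487 × 10⁻²⁶) = √(0.02579) = 0.161.

λ_X/λ_p = 0.161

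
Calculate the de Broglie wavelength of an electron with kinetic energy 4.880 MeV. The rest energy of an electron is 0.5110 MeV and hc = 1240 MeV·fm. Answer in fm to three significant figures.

λ = 231 fm

Total energy E = KE + m₀c² = 4.880 + 0.5110 = 5.3910 MeV.
(pc)² = E² − (m₀c²)² = (5.3910)² − (0.5110)² = 28.80 MeV², so pc = 5.367 MeV.
λ = hc/(pc) = 1240 MeV·fm / 5.367 MeV = 231 fm.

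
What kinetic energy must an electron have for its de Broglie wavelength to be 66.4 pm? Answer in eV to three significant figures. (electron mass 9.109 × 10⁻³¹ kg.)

p = h/λ = 6.626 × 10⁻³⁴ / 6.640 × 10⁻¹¹ = 9.979 × 10⁻²⁴ kg·m/s.
KE = p²/(2m) = (9.979 × 10⁻²⁴)² / (2 × 9.109 × 10⁻³¹) = 5.466 × 10⁻¹⁷ J = 341 eV.

KE = 341 eV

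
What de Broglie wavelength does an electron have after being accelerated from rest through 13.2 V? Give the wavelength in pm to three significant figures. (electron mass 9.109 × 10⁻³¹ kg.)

λ = 338 pm

KE = eV = 1.602 × 10⁻¹⁹ × 13.20 = 2.115 × 10⁻¹⁸ J.
p = √(2mKE) = √(2 × 9.109 × 10⁻³¹ × 2.115 × 10⁻¹⁸) = 1.963 × 10⁻²⁴ kg·m/s.
λ = h/p = 6.626 × 10⁻³⁴ / 1.963 × 10⁻²⁴ = 3.38 × 10⁻¹⁰ m = 338 pm.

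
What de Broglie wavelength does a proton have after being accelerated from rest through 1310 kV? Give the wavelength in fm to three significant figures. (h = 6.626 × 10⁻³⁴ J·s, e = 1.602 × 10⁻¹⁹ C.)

KE = eV = 1.602 × 10⁻¹⁹ × 1.310 × 10⁶ = 2.099 × 10⁻¹³ J.
p = √(2mKE) = √(2 × 1.673 × 10⁻²⁷ × 2.099 × 10⁻¹³) = 2.650 × 10⁻²⁰ kg·m/s.
λ = h/p = 6.626 × 10⁻³⁴ / 2.650 × 10⁻²⁰ = 2.50 × 10⁻¹⁴ m = 25.0 fm.

λ = 25.0 fm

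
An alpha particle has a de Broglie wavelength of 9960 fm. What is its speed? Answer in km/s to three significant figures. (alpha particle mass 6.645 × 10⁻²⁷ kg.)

v = 10.0 km/s

p = h/λ = 6.626 × 10⁻³⁴ / 9.960 × 10⁻¹² = 6.653 × 10⁻²³ kg·m/s.
v = p/m = 6.653 × 10⁻²³ / 6.645 × 10⁻²⁷ = 1.00 × 10⁴ m/s = 10.0 km/s.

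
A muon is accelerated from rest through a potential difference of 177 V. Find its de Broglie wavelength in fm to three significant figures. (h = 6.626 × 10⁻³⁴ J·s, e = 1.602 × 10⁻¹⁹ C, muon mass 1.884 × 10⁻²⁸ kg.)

λ = 6410 fm

KE = eV = 1.602 × 10⁻¹⁹ × 177.0 = 2.836 × 10⁻¹⁷ J.
p = √(2mKE) = √(2 × 1.884 × 10⁻²⁸ × 2.836 × 10⁻¹⁷) = 1.034 × 10⁻²² kg·m/s.
λ = h/p = 6.626 × 10⁻³⁴ / 1.034 × 10⁻²² = 6.41 × 10⁻¹² m = 6410 fm.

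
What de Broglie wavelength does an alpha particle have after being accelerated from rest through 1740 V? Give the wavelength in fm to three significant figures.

KE = 2eV = 2 × 1.602 × 10⁻¹⁹ × 1740 = 5.575 × 10⁻¹⁶ J.
p = √(2mKE) = √(2 × 6.645 × 10⁻²⁷ × 5.575 × 10⁻¹⁶) = 2.722 × 10⁻²¹ kg·m/s.
λ = h/p = 6.626 × 10⁻³⁴ / 2.722 × 10⁻²¹ = 2.43 × 10⁻¹³ m = 243 fm.

λ = 243 fm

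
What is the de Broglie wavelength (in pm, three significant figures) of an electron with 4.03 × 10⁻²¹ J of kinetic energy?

λ = 7730 pm

p = √(2mKE) = √(2 × 9.109 × 10⁻³¹ × 4.030 × 10⁻²¹) = 8.568 × 10⁻²⁶ kg·m/s.
λ = h/p = 6.626 × 10⁻³⁴ / 8.568 × 10⁻²⁶ = 7.73 × 10⁻⁹ m = 7730 pm.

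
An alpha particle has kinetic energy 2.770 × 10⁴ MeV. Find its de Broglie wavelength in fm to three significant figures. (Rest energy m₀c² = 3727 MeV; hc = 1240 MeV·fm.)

λ = 0.0397 fm

Total energy E = KE + m₀c² = 2.770 × 10⁴ + 3727 = 31427 MeV.
(pc)² = E² − (m₀c²)² = (31427)² − (3727)² = 9.738 × 10⁸ MeV², so pc = 3.121 × 10⁴ MeV.
λ = hc/(pc) = 1240 MeV·fm / 3.121 × 10⁴ MeV = 0.0397 fm.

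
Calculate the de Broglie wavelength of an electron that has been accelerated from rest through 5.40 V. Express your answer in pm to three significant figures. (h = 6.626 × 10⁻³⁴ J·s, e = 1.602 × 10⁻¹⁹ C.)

KE = eV = 1.602 × 10⁻¹⁹ × 5.400 = 8.651 × 10⁻¹⁹ J.
p = √(2mKE) = √(2 × 9.109 × 10⁻³¹ × 8.651 × 10⁻¹⁹) = 1.255 × 10⁻²⁴ kg·m/s.
λ = h/p = 6.626 × 10⁻³⁴ / 1.255 × 10⁻²⁴ = 5.28 × 10⁻¹⁰ m = 528 pm.

λ = 528 pm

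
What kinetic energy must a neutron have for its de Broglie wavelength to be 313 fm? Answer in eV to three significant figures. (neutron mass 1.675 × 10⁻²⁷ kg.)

KE = 8350 eV

p = h/λ = 6.626 × 10⁻³⁴ / 3.130 × 10⁻¹³ = 2.117 × 10⁻²¹ kg·m/s.
KE = p²/(2m) = (2.117 × 10⁻²¹)² / (2 × 1.675 × 10⁻²⁷) = 1.338 × 10⁻¹⁵ J = 8350 eV.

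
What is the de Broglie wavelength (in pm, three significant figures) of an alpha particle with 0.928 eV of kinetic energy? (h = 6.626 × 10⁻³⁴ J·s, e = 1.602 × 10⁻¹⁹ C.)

KE = 0.928 eV = 1.487 × 10⁻¹⁹ J.
p = √(2mKE) = √(2 × 6.645 × 10⁻²⁷ × 1.487 × 10⁻¹⁹) = 4.445 × 10⁻²³ kg·m/s.
λ = h/p = 6.626 × 10⁻³⁴ / 4.445 × 10⁻²³ = 1.49 × 10⁻¹¹ m = 14.9 pm.

λ = 14.9 pm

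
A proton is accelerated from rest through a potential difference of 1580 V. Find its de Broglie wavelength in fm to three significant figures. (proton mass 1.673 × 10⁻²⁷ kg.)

KE = eV = 1.602 × 10⁻¹⁹ × 1580 = 2.531 × 10⁻¹⁶ J.
p = √(2mKE) = √(2 × 1.673 × 10⁻²⁷ × 2.531 × 10⁻¹⁶) = 9.203 × 10⁻²² kg·m/s.
λ = h/p = 6.626 × 10⁻³⁴ / 9.203 × 10⁻²² = 7.20 × 10⁻¹³ m = 720 fm.

λ = 720 fm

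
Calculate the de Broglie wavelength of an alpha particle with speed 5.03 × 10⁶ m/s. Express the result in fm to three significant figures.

p = mv = 6.645 × 10⁻²⁷ × 5.03 × 10⁶ = 3.342 × 10⁻²⁰ kg·m/s.
λ = h/p = 6.626 × 10⁻³⁴ / 3.342 × 10⁻²⁰ = 1.98 × 10⁻¹⁴ m = 19.8 fm.

λ = 19.8 fm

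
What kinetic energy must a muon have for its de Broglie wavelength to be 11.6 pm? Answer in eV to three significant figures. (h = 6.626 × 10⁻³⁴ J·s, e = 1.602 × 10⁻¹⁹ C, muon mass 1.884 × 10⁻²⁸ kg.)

p = h/λ = 6.626 × 10⁻³⁴ / 1.160 × 10⁻¹¹ = 5.712 × 10⁻²³ kg·m/s.
KE = p²/(2m) = (5.712 × 10⁻²³)² / (2 × 1.884 × 10⁻²⁸) = 8.659 × 10⁻¹⁸ J = 54.1 eV.

KE = 54.1 eV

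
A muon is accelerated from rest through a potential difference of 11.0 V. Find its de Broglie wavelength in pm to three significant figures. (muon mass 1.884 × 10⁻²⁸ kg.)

λ = 25.7 pm

KE = eV = 1.602 × 10⁻¹⁹ × 11.00 = 1.762 × 10⁻¹⁸ J.
p = √(2mKE) = √(2 × 1.884 × 10⁻²⁸ × 1.762 × 10⁻¹⁸) = 2.577 × 10⁻²³ kg·m/s.
λ = h/p = 6.626 × 10⁻³⁴ / 2.577 × 10⁻²³ = 2.57 × 10⁻¹¹ m = 25.7 pm.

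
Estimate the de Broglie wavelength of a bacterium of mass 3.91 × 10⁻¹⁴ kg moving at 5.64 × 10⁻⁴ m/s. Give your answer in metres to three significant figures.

λ = 3.00 × 10⁻¹⁷ m

p = mv = 3.91 × 10⁻¹⁴ × 5.64 × 10⁻⁴ = 2.205 × 10⁻¹⁷ kg·m/s.
λ = h/p = 6.626 × 10⁻³⁴ / 2.205 × 10⁻¹⁷ = 3.00 × 10⁻¹⁷ m.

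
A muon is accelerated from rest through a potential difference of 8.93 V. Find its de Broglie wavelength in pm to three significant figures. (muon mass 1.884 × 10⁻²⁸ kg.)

λ = 28.5 pm

KE = eV = 1.602 × 10⁻¹⁹ × 8.930 = 1.431 × 10⁻¹⁸ J.
p = √(2mKE) = √(2 × 1.884 × 10⁻²⁸ × 1.431 × 10⁻¹⁸) = 2.322 × 10⁻²³ kg·m/s.
λ = h/p = 6.626 × 10⁻³⁴ / 2.322 × 10⁻²³ = 2.85 × 10⁻¹¹ m = 28.5 pm.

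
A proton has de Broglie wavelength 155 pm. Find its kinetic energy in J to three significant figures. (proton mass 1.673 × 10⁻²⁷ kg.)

p = h/λ = 6.626 × 10⁻³⁴ / 1.550 × 10⁻¹⁰ = 4.275 × 10⁻²⁴ kg·m/s.
KE = p²/(2m) = (4.275 × 10⁻²⁴)² / (2 × 1.673 × 10⁻²⁷) = 5.462 × 10⁻²¹ J = 5.46 × 10⁻²¹ J.

KE = 5.46 × 10⁻²¹ J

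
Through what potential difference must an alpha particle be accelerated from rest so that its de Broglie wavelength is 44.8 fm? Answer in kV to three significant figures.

p = h/λ = 6.626 × 10⁻³⁴ / 4.480 × 10⁻¹⁴ = 1.479 × 10⁻²⁰ kg·m/s.
KE = p²/(2m) = 1.646 × 10⁻¹⁴ J.
V = KE/2e = 1.646 × 10⁻¹⁴ / (2 × 1.602 × 10⁻¹⁹) = 51.4 kV.

V = 51.4 kV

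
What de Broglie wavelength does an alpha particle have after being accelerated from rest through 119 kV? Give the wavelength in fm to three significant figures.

λ = 29.4 fm

KE = 2eV = 2 × 1.602 × 10⁻¹⁹ × 1.190 × 10⁵ = 3.813 × 10⁻¹⁴ J.
p = √(2mKE) = √(2 × 6.645 × 10⁻²⁷ × 3.813 × 10⁻¹⁴) = 2.251 × 10⁻²⁰ kg·m/s.
λ = h/p = 6.626 × 10⁻³⁴ / 2.251 × 10⁻²⁰ = 2.94 × 10⁻¹⁴ m = 29.4 fm.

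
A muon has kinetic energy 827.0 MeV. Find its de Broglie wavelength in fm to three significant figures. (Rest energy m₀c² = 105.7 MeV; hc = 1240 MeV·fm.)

Total energy E = KE + m₀c² = 827.0 + 105.7 = 932.7 MeV.
(pc)² = E² − (m₀c²)² = (932.7)² − (105.7)² = 8.588 × 10⁵ MeV², so pc = 926.7 MeV.
λ = hc/(pc) = 1240 MeV·fm / 926.7 MeV = 1.34 fm.

λ = 1.34 fm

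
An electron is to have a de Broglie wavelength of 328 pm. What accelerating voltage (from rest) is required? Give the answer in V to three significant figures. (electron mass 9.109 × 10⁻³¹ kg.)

V = 14.0 V

p = h/λ = 6.626 × 10⁻³⁴ / 3.280 × 10⁻¹⁰ = 2.020 × 10⁻²⁴ kg·m/s.
KE = p²/(2m) = 2.240 × 10⁻¹⁸ J.
V = KE/e = 2.240 × 10⁻¹⁸ / (1.602 × 10⁻¹⁹) = 14.0 V.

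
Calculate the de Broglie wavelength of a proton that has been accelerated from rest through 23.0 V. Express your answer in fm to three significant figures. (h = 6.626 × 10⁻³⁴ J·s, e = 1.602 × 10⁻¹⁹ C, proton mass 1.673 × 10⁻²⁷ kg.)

KE = eV = 1.602 × 10⁻¹⁹ × 23.00 = 3.685 × 10⁻¹⁸ J.
p = √(2mKE) = √(2 × 1.673 × 10⁻²⁷ × 3.685 × 10⁻¹⁸) = 1.110 × 10⁻²² kg·m/s.
λ = h/p = 6.626 × 10⁻³⁴ / 1.110 × 10⁻²² = 5.97 × 10⁻¹² m = 5970 fm.

λ = 5970 fm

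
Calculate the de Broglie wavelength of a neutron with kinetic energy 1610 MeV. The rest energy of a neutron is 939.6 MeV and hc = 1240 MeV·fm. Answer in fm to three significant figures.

Total energy E = KE + m₀c² = 1610 + 939.6 = 2549.6 MeV.
(pc)² = E² − (m₀c²)² = (2549.6)² − (939.6)² = 5.618 × 10⁶ MeV², so pc = 2370 MeV.
λ = hc/(pc) = 1240 MeV·fm / 2370 MeV = 0.523 fm.

λ = 0.523 fm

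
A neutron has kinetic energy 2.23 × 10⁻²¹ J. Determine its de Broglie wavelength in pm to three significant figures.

p = √(2mKE) = √(2 × 1.675 × 10⁻²⁷ × 2.230 × 10⁻²¹) = 2.733 × 10⁻²⁴ kg·m/s.
λ = h/p = 6.626 × 10⁻³⁴ / 2.733 × 10⁻²⁴ = 2.42 × 10⁻¹⁰ m = 242 pm.

λ = 242 pm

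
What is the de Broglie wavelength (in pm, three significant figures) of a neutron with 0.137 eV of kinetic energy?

λ = 77.3 pm

KE = 0.137 eV = 2.195 × 10⁻²⁰ J.
p = √(2mKE) = √(2 × 1.675 × 10⁻²⁷ × 2.195 × 10⁻²⁰) = 8.575 × 10⁻²⁴ kg·m/s.
λ = h/p = 6.626 × 10⁻³⁴ / 8.575 × 10⁻²⁴ = 7.73 × 10⁻¹¹ m = 77.3 pm.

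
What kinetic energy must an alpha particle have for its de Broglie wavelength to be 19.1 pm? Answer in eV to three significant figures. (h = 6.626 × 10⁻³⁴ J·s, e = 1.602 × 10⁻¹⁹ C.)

KE = 0.565 eV

p = h/λ = 6.626 × 10⁻³⁴ / 1.910 × 10⁻¹¹ = 3.469 × 10⁻²³ kg·m/s.
KE = p²/(2m) = (3.469 × 10⁻²³)² / (2 × 6.645 × 10⁻²⁷) = 9.055 × 10⁻²⁰ J = 0.565 eV.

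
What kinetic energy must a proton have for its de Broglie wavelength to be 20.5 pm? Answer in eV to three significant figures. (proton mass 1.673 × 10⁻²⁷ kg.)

p = h/λ = 6.626 × 10⁻³⁴ / 2.050 × 10⁻¹¹ = 3.232 × 10⁻²³ kg·m/s.
KE = p²/(2m) = (3.232 × 10⁻²³)² / (2 × 1.673 × 10⁻²⁷) = 3.122 × 10⁻¹⁹ J = 1.95 eV.

KE = 1.95 eV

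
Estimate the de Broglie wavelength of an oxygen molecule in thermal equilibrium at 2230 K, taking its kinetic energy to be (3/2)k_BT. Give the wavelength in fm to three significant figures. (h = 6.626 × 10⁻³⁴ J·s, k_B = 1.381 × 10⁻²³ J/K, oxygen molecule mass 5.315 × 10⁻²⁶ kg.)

KE = (3/2)k_BT = 1.5 × 1.381 × 10⁻²³ × 2230 = 4.619 × 10⁻²⁰ J.
p = √(2mKE) = √(2 × 5.315 × 10⁻²⁶ × 4.619 × 10⁻²⁰) = 7.007 × 10⁻²³ kg·m/s.
λ = h/p = 9.46 × 10⁻¹² m = 9460 fm.

λ = 9460 fm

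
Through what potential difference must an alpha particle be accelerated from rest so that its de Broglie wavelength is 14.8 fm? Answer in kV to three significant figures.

V = 471 kV

p = h/λ = 6.626 × 10⁻³⁴ / 1.480 × 10⁻¹⁴ = 4.477 × 10⁻²⁰ kg·m/s.
KE = p²/(2m) = 1.508 × 10⁻¹³ J.
V = KE/2e = 1.508 × 10⁻¹³ / (2 × 1.602 × 10⁻¹⁹) = 471 kV.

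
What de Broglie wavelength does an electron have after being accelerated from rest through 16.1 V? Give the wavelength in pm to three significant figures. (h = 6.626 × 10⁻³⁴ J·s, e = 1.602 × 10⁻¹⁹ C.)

λ = 306 pm

KE = eV = 1.602 × 10⁻¹⁹ × 16.10 = 2.579 × 10⁻¹⁸ J.
p = √(2mKE) = √(2 × 9.109 × 10⁻³¹ × 2.579 × 10⁻¹⁸) = 2.168 × 10⁻²⁴ kg·m/s.
λ = h/p = 6.626 × 10⁻³⁴ / 2.168 × 10⁻²⁴ = 3.06 × 10⁻¹⁰ m = 306 pm.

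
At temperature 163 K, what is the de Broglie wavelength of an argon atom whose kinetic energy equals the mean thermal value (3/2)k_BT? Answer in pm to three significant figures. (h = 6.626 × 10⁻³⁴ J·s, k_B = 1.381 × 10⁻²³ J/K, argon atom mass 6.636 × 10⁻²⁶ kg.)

λ = 31.3 pm

KE = (3/2)k_BT = 1.5 × 1.381 × 10⁻²³ × 163 = 3.377 × 10⁻²¹ J.
p = √(2mKE) = √(2 × 6.636 × 10⁻²⁶ × 3.377 × 10⁻²¹) = 2.117 × 10⁻²³ kg·m/s.
λ = h/p = 3.13 × 10⁻¹¹ m = 31.3 pm.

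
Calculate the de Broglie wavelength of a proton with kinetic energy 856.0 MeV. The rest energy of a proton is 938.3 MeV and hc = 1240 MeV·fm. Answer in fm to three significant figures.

λ = 0.811 fm

Total energy E = KE + m₀c² = 856.0 + 938.3 = 1794.3 MeV.
(pc)² = E² − (m₀c²)² = (1794.3)² − (938.3)² = 2.339 × 10⁶ MeV², so pc = 1529 MeV.
λ = hc/(pc) = 1240 MeV·fm / 1529 MeV = 0.811 fm.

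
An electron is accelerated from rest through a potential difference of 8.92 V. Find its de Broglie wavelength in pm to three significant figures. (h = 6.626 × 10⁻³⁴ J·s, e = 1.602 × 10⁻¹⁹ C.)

λ = 411 pm

KE = eV = 1.602 × 10⁻¹⁹ × 8.920 = 1.429 × 10⁻¹⁸ J.
p = √(2mKE) = √(2 × 9.109 × 10⁻³¹ × 1.429 × 10⁻¹⁸) = 1.613 × 10⁻²⁴ kg·m/s.
λ = h/p = 6.626 × 10⁻³⁴ / 1.613 × 10⁻²⁴ = 4.11 × 10⁻¹⁰ m = 411 pm.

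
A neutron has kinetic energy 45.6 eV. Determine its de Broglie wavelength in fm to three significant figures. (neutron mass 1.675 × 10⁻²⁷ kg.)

KE = 45.6 eV = 7.305 × 10⁻¹⁸ J.
p = √(2mKE) = √(2 × 1.675 × 10⁻²⁷ × 7.305 × 10⁻¹⁸) = 1.564 × 10⁻²² kg·m/s.
λ = h/p = 6.626 × 10⁻³⁴ / 1.564 × 10⁻²² = 4.24 × 10⁻¹² m = 4240 fm.

λ = 4240 fm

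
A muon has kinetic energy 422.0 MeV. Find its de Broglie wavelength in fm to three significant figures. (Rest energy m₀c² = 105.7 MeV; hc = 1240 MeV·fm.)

Total energy E = KE + m₀c² = 422.0 + 105.7 = 527.7 MeV.
(pc)² = E² − (m₀c²)² = (527.7)² − (105.7)² = 2.673 × 10⁵ MeV², so pc = 517.0 MeV.
λ = hc/(pc) = 1240 MeV·fm / 517.0 MeV = 2.40 fm.

λ = 2.40 fm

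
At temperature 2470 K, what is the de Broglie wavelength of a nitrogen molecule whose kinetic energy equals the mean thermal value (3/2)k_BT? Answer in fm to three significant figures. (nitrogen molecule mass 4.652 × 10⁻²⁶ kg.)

λ = 9600 fm

KE = (3/2)k_BT = 1.5 × 1.381 × 10⁻²³ × 2470 = 5.117 × 10⁻²⁰ J.
p = √(2mKE) = √(2 × 4.652 × 10⁻²⁶ × 5.117 × 10⁻²⁰) = 6.900 × 10⁻²³ kg·m/s.
λ = h/p = 9.60 × 10⁻¹² m = 9600 fm.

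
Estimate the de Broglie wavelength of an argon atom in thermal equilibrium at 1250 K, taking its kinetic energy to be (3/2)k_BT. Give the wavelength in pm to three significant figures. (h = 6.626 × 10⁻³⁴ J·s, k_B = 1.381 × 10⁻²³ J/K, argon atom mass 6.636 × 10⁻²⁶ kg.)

λ = 11.3 pm

KE = (3/2)k_BT = 1.5 × 1.381 × 10⁻²³ × 1250 = 2.589 × 10⁻²⁰ J.
p = √(2mKE) = √(2 × 6.636 × 10⁻²⁶ × 2.589 × 10⁻²⁰) = 5.862 × 10⁻²³ kg·m/s.
λ = h/p = 1.13 × 10⁻¹¹ m = 11.3 pm.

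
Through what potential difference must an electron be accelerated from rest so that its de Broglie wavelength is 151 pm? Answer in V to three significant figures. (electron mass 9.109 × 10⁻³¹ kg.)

V = 66.0 V

p = h/λ = 6.626 × 10⁻³⁴ / 1.510 × 10⁻¹⁰ = 4.388 × 10⁻²⁴ kg·m/s.
KE = p²/(2m) = 1.057 × 10⁻¹⁷ J.
V = KE/e = 1.057 × 10⁻¹⁷ / (1.602 × 10⁻¹⁹) = 66.0 V.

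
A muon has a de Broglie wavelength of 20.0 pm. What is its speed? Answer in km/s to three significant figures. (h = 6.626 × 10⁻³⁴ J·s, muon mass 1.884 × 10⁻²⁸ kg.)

p = h/λ = 6.626 × 10⁻³⁴ / 2.000 × 10⁻¹¹ = 3.313 × 10⁻²³ kg·m/s.
v = p/m = 3.313 × 10⁻²³ / 1.884 × 10⁻²⁸ = 1.76 × 10⁵ m/s = 176 km/s.

v = 176 km/s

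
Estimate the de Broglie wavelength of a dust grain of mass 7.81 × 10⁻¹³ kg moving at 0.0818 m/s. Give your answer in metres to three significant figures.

λ = 1.04 × 10⁻²⁰ m

p = mv = 7.81 × 10⁻¹³ × 0.0818 = 6.389 × 10⁻¹⁴ kg·m/s.
λ = h/p = 6.626 × 10⁻³⁴ / 6.389 × 10⁻¹⁴ = 1.04 × 10⁻²⁰ m.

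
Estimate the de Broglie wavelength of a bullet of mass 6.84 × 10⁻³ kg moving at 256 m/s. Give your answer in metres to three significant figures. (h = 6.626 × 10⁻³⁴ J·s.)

λ = 3.78 × 10⁻³⁴ m

p = mv = 6.84 × 10⁻³ × 256 = 1.751 kg·m/s.
λ = h/p = 6.626 × 10⁻³⁴ / 1.751 = 3.78 × 10⁻³⁴ m.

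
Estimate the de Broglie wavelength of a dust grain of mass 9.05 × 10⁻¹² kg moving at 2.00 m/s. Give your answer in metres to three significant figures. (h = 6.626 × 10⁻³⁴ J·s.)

λ = 3.66 × 10⁻²³ m

p = mv = 9.05 × 10⁻¹² × 2.00 = 1.810 × 10⁻¹¹ kg·m/s.
λ = h/p = 6.626 × 10⁻³⁴ / 1.810 × 10⁻¹¹ = 3.66 × 10⁻²³ m.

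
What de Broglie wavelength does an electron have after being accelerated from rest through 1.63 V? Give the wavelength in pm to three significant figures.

KE = eV = 1.602 × 10⁻¹⁹ × 1.630 = 2.611 × 10⁻¹⁹ J.
p = √(2mKE) = √(2 × 9.109 × 10⁻³¹ × 2.611 × 10⁻¹⁹) = 6.897 × 10⁻²⁵ kg·m/s.
λ = h/p = 6.626 × 10⁻³⁴ / 6.897 × 10⁻²⁵ = 9.61 × 10⁻¹⁰ m = 961 pm.

λ = 961 pm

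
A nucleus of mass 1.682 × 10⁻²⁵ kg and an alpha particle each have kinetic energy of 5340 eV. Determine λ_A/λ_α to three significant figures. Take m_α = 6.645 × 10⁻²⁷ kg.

λ_A/λ_α = 0.199

At fixed KE, p = √(2mKE) so λ = h/p ∝ 1/√m.
λ_A/λ_α = √(m_α/m_A) = √(6.645 × 10⁻²⁷/1.682 × 10⁻²⁵) = √(0.03951) = 0.199.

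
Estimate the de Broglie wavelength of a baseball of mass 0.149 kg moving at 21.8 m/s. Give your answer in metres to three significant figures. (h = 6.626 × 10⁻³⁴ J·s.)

p = mv = 0.149 × 21.8 = 3.248 kg·m/s.
λ = h/p = 6.626 × 10⁻³⁴ / 3.248 = 2.04 × 10⁻³⁴ m.

λ = 2.04 × 10⁻³⁴ m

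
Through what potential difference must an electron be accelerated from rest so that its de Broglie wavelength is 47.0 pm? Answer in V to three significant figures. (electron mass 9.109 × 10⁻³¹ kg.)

p = h/λ = 6.626 × 10⁻³⁴ / 4.700 × 10⁻¹¹ = 1.410 × 10⁻²³ kg·m/s.
KE = p²/(2m) = 1.091 × 10⁻¹⁶ J.
V = KE/e = 1.091 × 10⁻¹⁶ / (1.602 × 10⁻¹⁹) = 681 V.

V = 681 V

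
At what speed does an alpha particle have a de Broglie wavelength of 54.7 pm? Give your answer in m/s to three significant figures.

v = 1820 m/s

p = h/λ = 6.626 × 10⁻³⁴ / 5.470 × 10⁻¹¹ = 1.211 × 10⁻²³ kg·m/s.
v = p/m = 1.211 × 10⁻²³ / 6.645 × 10⁻²⁷ = 1.82 × 10³ m/s = 1820 m/s.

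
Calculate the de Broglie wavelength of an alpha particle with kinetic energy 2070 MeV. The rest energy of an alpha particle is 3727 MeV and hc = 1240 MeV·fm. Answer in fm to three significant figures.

λ = 0.279 fm

Total energy E = KE + m₀c² = 2070 + 3727 = 5797 MeV.
(pc)² = E² − (m₀c²)² = (5797)² − (3727)² = 1.971 × 10⁷ MeV², so pc = 4440 MeV.
λ = hc/(pc) = 1240 MeV·fm / 4440 MeV = 0.279 fm.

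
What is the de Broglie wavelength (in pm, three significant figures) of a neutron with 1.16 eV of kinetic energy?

λ = 26.6 pm

KE = 1.16 eV = 1.858 × 10⁻¹⁹ J.
p = √(2mKE) = √(2 × 1.675 × 10⁻²⁷ × 1.858 × 10⁻¹⁹) = 2.495 × 10⁻²³ kg·m/s.
λ = h/p = 6.626 × 10⁻³⁴ / 2.495 × 10⁻²³ = 2.66 × 10⁻¹¹ m = 26.6 pm.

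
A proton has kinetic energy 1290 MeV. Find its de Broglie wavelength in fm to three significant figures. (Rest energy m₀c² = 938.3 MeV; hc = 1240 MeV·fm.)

Total energy E = KE + m₀c² = 1290 + 938.3 = 2228.3 MeV.
(pc)² = E² − (m₀c²)² = (2228.3)² − (938.3)² = 4.085 × 10⁶ MeV², so pc = 2021 MeV.
λ = hc/(pc) = 1240 MeV·fm / 2021 MeV = 0.614 fm.

λ = 0.614 fm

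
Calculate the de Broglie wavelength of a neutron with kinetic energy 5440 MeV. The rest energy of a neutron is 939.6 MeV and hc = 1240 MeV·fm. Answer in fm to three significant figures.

λ = 0.197 fm

Total energy E = KE + m₀c² = 5440 + 939.6 = 6379.6 MeV.
(pc)² = E² − (m₀c²)² = (6379.6)² − (939.6)² = 3.982 × 10⁷ MeV², so pc = 6310 MeV.
λ = hc/(pc) = 1240 MeV·fm / 6310 MeV = 0.197 fm.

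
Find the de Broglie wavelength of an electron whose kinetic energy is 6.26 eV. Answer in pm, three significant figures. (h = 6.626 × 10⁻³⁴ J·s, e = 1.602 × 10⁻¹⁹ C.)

λ = 490 pm

KE = 6.26 eV = 1.003 × 10⁻¹⁸ J.
p = √(2mKE) = √(2 × 9.109 × 10⁻³¹ × 1.003 × 10⁻¹⁸) = 1.352 × 10⁻²⁴ kg·m/s.
λ = h/p = 6.626 × 10⁻³⁴ / 1.352 × 10⁻²⁴ = 4.90 × 10⁻¹⁰ m = 490 pm.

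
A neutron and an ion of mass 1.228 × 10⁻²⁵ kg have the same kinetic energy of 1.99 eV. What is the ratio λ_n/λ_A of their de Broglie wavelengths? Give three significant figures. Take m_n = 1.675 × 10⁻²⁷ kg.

At fixed KE, p = √(2mKE) so λ = h/p ∝ 1/√m.
λ_n/λ_A = √(m_A/m_n) = √(1.228 × 10⁻²⁵/1.675 × 10⁻²⁷) = √(73.31) = 8.56.

λ_n/λ_A = 8.56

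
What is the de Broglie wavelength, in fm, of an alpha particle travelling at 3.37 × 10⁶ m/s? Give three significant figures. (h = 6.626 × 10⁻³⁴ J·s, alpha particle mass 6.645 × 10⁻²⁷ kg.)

λ = 29.6 fm

p = mv = 6.645 × 10⁻²⁷ × 3.37 × 10⁶ = 2.239 × 10⁻²⁰ kg·m/s.
λ = h/p = 6.626 × 10⁻³⁴ / 2.239 × 10⁻²⁰ = 2.96 × 10⁻¹⁴ m = 29.6 fm.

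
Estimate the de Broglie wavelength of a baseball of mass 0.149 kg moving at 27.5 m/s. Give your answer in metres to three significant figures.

p = mv = 0.149 × 27.5 = 4.098 kg·m/s.
λ = h/p = 6.626 × 10⁻³⁴ / 4.098 = 1.62 × 10⁻³⁴ m.

λ = 1.62 × 10⁻³⁴ m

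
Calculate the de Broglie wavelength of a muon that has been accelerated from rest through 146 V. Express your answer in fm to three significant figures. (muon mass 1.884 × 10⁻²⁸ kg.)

λ = 7060 fm

KE = eV = 1.602 × 10⁻¹⁹ × 146.0 = 2.339 × 10⁻¹⁷ J.
p = √(2mKE) = √(2 × 1.884 × 10⁻²⁸ × 2.339 × 10⁻¹⁷) = 9.388 × 10⁻²³ kg·m/s.
λ = h/p = 6.626 × 10⁻³⁴ / 9.388 × 10⁻²³ = 7.06 × 10⁻¹² m = 7060 fm.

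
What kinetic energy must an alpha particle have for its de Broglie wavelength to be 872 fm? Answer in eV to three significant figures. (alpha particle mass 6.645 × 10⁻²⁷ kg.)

p = h/λ = 6.626 × 10⁻³⁴ / 8.720 × 10⁻¹³ = 7.599 × 10⁻²² kg·m/s.
KE = p²/(2m) = (7.599 × 10⁻²²)² / (2 × 6.645 × 10⁻²⁷) = 4.345 × 10⁻¹⁷ J = 271 eV.

KE = 271 eV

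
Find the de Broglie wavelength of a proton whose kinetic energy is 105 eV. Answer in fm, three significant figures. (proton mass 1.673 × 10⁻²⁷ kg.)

λ = 2790 fm

KE = 105 eV = 1.682 × 10⁻¹⁷ J.
p = √(2mKE) = √(2 × 1.673 × 10⁻²⁷ × 1.682 × 10⁻¹⁷) = 2.372 × 10⁻²² kg·m/s.
λ = h/p = 6.626 × 10⁻³⁴ / 2.372 × 10⁻²² = 2.79 × 10⁻¹² m = 2790 fm.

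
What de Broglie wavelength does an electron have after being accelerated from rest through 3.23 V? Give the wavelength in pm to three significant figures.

λ = 682 pm

KE = eV = 1.602 × 10⁻¹⁹ × 3.230 = 5.174 × 10⁻¹⁹ J.
p = √(2mKE) = √(2 × 9.109 × 10⁻³¹ × 5.174 × 10⁻¹⁹) = 9.709 × 10⁻²⁵ kg·m/s.
λ = h/p = 6.626 × 10⁻³⁴ / 9.709 × 10⁻²⁵ = 6.82 × 10⁻¹⁰ m = 682 pm.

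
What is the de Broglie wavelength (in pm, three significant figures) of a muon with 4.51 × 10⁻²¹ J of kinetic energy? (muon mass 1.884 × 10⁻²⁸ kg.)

λ = 508 pm

p = √(2mKE) = √(2 × 1.884 × 10⁻²⁸ × 4.510 × 10⁻²¹) = 1.304 × 10⁻²⁴ kg·m/s.
λ = h/p = 6.626 × 10⁻³⁴ / 1.304 × 10⁻²⁴ = 5.08 × 10⁻¹⁰ m = 508 pm.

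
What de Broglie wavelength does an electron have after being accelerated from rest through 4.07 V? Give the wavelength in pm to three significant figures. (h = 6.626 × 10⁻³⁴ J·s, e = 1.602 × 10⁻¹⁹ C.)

KE = eV = 1.602 × 10⁻¹⁹ × 4.070 = 6.520 × 10⁻¹⁹ J.
p = √(2mKE) = √(2 × 9.109 × 10⁻³¹ × 6.520 × 10⁻¹⁹) = 1.090 × 10⁻²⁴ kg·m/s.
λ = h/p = 6.626 × 10⁻³⁴ / 1.090 × 10⁻²⁴ = 6.08 × 10⁻¹⁰ m = 608 pm.

λ = 608 pm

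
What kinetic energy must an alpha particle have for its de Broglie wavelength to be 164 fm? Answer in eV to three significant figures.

p = h/λ = 6.626 × 10⁻³⁴ / 1.640 × 10⁻¹³ = 4.040 × 10⁻²¹ kg·m/s.
KE = p²/(2m) = (4.040 × 10⁻²¹)² / (2 × 6.645 × 10⁻²⁷) = 1.228 × 10⁻¹⁵ J = 7670 eV.

KE = 7670 eV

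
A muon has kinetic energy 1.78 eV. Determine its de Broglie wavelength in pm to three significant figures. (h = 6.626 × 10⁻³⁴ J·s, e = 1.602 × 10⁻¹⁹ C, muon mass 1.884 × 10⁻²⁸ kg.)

λ = 63.9 pm

KE = 1.78 eV = 2.852 × 10⁻¹⁹ J.
p = √(2mKE) = √(2 × 1.884 × 10⁻²⁸ × 2.852 × 10⁻¹⁹) = 1.037 × 10⁻²³ kg·m/s.
λ = h/p = 6.626 × 10⁻³⁴ / 1.037 × 10⁻²³ = 6.39 × 10⁻¹¹ m = 63.9 pm.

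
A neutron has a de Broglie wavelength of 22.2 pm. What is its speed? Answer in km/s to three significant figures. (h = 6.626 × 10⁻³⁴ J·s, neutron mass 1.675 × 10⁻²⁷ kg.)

v = 17.8 km/s

p = h/λ = 6.626 × 10⁻³⁴ / 2.220 × 10⁻¹¹ = 2.985 × 10⁻²³ kg·m/s.
v = p/m = 2.985 × 10⁻²³ / 1.675 × 10⁻²⁷ = 1.78 × 10⁴ m/s = 17.8 km/s.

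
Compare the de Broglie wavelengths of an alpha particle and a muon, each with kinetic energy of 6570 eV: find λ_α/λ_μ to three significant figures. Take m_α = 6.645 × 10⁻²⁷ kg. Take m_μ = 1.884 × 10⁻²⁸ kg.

λ_α/λ_μ = 0.168

At fixed KE, p = √(2mKE) so λ = h/p ∝ 1/√m.
λ_α/λ_μ = √(m_μ/m_α) = √(1.884 × 10⁻²⁸/6.645 × 10⁻²⁷) = √(0.02835) = 0.168.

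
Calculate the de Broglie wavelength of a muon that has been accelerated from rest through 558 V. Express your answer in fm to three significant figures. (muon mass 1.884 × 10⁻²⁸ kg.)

λ = 3610 fm

KE = eV = 1.602 × 10⁻¹⁹ × 558.0 = 8.939 × 10⁻¹⁷ J.
p = √(2mKE) = √(2 × 1.884 × 10⁻²⁸ × 8.939 × 10⁻¹⁷) = 1.835 × 10⁻²² kg·m/s.
λ = h/p = 6.626 × 10⁻³⁴ / 1.835 × 10⁻²² = 3.61 × 10⁻¹² m = 3610 fm.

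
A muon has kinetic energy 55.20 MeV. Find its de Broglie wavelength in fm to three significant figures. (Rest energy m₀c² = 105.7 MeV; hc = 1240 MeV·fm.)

λ = 10.2 fm

Total energy E = KE + m₀c² = 55.20 + 105.7 = 160.90 MeV.
(pc)² = E² − (m₀c²)² = (160.90)² − (105.7)² = 1.472 × 10⁴ MeV², so pc = 121.3 MeV.
λ = hc/(pc) = 1240 MeV·fm / 121.3 MeV = 10.2 fm.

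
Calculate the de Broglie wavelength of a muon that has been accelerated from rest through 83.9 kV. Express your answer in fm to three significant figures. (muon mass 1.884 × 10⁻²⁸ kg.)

λ = 294 fm

KE = eV = 1.602 × 10⁻¹⁹ × 8.390 × 10⁴ = 1.344 × 10⁻¹⁴ J.
p = √(2mKE) = √(2 × 1.884 × 10⁻²⁸ × 1.344 × 10⁻¹⁴) = 2.250 × 10⁻²¹ kg·m/s.
λ = h/p = 6.626 × 10⁻³⁴ / 2.250 × 10⁻²¹ = 2.94 × 10⁻¹³ m = 294 fm.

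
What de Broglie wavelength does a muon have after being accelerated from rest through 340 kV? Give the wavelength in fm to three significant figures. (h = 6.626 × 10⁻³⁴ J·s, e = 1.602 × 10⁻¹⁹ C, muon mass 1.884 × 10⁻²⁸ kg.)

KE = eV = 1.602 × 10⁻¹⁹ × 3.400 × 10⁵ = 5.447 × 10⁻¹⁴ J.
p = √(2mKE) = √(2 × 1.884 × 10⁻²⁸ × 5.447 × 10⁻¹⁴) = 4.530 × 10⁻²¹ kg·m/s.
λ = h/p = 6.626 × 10⁻³⁴ / 4.530 × 10⁻²¹ = 1.46 × 10⁻¹³ m = 146 fm.

λ = 146 fm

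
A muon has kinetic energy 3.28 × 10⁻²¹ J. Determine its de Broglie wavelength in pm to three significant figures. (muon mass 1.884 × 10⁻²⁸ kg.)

p = √(2mKE) = √(2 × 1.884 × 10⁻²⁸ × 3.280 × 10⁻²¹) = 1.112 × 10⁻²⁴ kg·m/s.
λ = h/p = 6.626 × 10⁻³⁴ / 1.112 × 10⁻²⁴ = 5.96 × 10⁻¹⁰ m = 596 pm.

λ = 596 pm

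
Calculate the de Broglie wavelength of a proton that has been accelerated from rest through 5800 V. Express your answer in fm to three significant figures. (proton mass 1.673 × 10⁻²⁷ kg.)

λ = 376 fm

KE = eV = 1.602 × 10⁻¹⁹ × 5800 = 9.292 × 10⁻¹⁶ J.
p = √(2mKE) = √(2 × 1.673 × 10⁻²⁷ × 9.292 × 10⁻¹⁶) = 1.763 × 10⁻²¹ kg·m/s.
λ = h/p = 6.626 × 10⁻³⁴ / 1.763 × 10⁻²¹ = 3.76 × 10⁻¹³ m = 376 fm.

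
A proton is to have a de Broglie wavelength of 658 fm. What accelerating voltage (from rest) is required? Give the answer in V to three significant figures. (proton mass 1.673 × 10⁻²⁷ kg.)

p = h/λ = 6.626 × 10⁻³⁴ / 6.580 × 10⁻¹³ = 1.007 × 10⁻²¹ kg·m/s.
KE = p²/(2m) = 3.031 × 10⁻¹⁶ J.
V = KE/e = 3.031 × 10⁻¹⁶ / (1.602 × 10⁻¹⁹) = 1890 V.

V = 1890 V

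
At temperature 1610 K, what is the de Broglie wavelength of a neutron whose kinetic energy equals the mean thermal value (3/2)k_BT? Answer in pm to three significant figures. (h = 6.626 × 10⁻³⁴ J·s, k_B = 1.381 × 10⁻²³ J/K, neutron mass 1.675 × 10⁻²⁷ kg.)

λ = 62.7 pm

KE = (3/2)k_BT = 1.5 × 1.381 × 10⁻²³ × 1610 = 3.335 × 10⁻²⁰ J.
p = √(2mKE) = √(2 × 1.675 × 10⁻²⁷ × 3.335 × 10⁻²⁰) = 1.057 × 10⁻²³ kg·m/s.
λ = h/p = 6.27 × 10⁻¹¹ m = 62.7 pm.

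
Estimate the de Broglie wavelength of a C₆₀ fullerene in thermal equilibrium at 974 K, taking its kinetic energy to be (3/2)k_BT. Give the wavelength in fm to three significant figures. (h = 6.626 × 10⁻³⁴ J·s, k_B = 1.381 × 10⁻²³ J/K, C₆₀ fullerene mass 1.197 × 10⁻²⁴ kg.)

λ = 3010 fm

KE = (3/2)k_BT = 1.5 × 1.381 × 10⁻²³ × 974 = 2.018 × 10⁻²⁰ J.
p = √(2mKE) = √(2 × 1.197 × 10⁻²⁴ × 2.018 × 10⁻²⁰) = 2.198 × 10⁻²² kg·m/s.
λ = h/p = 3.01 × 10⁻¹² m = 3010 fm.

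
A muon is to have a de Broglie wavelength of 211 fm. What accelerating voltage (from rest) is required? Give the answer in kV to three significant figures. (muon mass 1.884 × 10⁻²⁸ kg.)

V = 163 kV

p = h/λ = 6.626 × 10⁻³⁴ / 2.110 × 10⁻¹³ = 3.140 × 10⁻²¹ kg·m/s.
KE = p²/(2m) = 2.617 × 10⁻¹⁴ J.
V = KE/e = 2.617 × 10⁻¹⁴ / (1.602 × 10⁻¹⁹) = 163 kV.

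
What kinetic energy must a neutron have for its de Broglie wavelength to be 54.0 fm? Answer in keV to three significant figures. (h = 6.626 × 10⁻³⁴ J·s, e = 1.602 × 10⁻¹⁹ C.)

p = h/λ = 6.626 × 10⁻³⁴ / 5.400 × 10⁻¹⁴ = 1.227 × 10⁻²⁰ kg·m/s.
KE = p²/(2m) = (1.227 × 10⁻²⁰)² / (2 × 1.675 × 10⁻²⁷) = 4.494 × 10⁻¹⁴ J = 281 keV.

KE = 281 keV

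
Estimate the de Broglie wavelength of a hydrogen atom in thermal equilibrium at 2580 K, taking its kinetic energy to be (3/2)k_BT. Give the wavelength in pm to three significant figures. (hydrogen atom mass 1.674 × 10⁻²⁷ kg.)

KE = (3/2)k_BT = 1.5 × 1.381 × 10⁻²³ × 2580 = 5.344 × 10⁻²⁰ J.
p = √(2mKE) = √(2 × 1.674 × 10⁻²⁷ × 5.344 × 10⁻²⁰) = 1.338 × 10⁻²³ kg·m/s.
λ = h/p = 4.95 × 10⁻¹¹ m = 49.5 pm.

λ = 49.5 pm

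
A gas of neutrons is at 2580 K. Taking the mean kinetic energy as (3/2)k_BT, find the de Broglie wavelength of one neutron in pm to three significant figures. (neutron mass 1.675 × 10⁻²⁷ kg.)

λ = 49.5 pm

KE = (3/2)k_BT = 1.5 × 1.381 × 10⁻²³ × 2580 = 5.344 × 10⁻²⁰ J.
p = √(2mKE) = √(2 × 1.675 × 10⁻²⁷ × 5.344 × 10⁻²⁰) = 1.338 × 10⁻²³ kg·m/s.
λ = h/p = 4.95 × 10⁻¹¹ m = 49.5 pm.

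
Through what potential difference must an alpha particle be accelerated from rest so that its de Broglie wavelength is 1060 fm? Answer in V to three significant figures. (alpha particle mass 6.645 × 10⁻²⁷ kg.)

p = h/λ = 6.626 × 10⁻³⁴ / 1.060 × 10⁻¹² = 6.251 × 10⁻²² kg·m/s.
KE = p²/(2m) = 2.940 × 10⁻¹⁷ J.
V = KE/2e = 2.940 × 10⁻¹⁷ / (2 × 1.602 × 10⁻¹⁹) = 91.8 V.

V = 91.8 V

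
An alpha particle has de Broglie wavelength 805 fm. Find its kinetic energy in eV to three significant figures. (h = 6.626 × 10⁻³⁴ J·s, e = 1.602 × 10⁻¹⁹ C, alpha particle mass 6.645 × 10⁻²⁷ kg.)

KE = 318 eV

p = h/λ = 6.626 × 10⁻³⁴ / 8.050 × 10⁻¹³ = 8.231 × 10⁻²² kg·m/s.
KE = p²/(2m) = (8.231 × 10⁻²²)² / (2 × 6.645 × 10⁻²⁷) = 5.098 × 10⁻¹⁷ J = 318 eV.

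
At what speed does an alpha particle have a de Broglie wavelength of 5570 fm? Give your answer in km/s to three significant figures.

v = 17.9 km/s

p = h/λ = 6.626 × 10⁻³⁴ / 5.570 × 10⁻¹² = 1.190 × 10⁻²² kg·m/s.
v = p/m = 1.190 × 10⁻²² / 6.645 × 10⁻²⁷ = 1.79 × 10⁴ m/s = 17.9 km/s.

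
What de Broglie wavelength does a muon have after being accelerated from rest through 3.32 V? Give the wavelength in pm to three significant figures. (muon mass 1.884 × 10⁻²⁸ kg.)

λ = 46.8 pm

KE = eV = 1.602 × 10⁻¹⁹ × 3.320 = 5.319 × 10⁻¹⁹ J.
p = √(2mKE) = √(2 × 1.884 × 10⁻²⁸ × 5.319 × 10⁻¹⁹) = 1.416 × 10⁻²³ kg·m/s.
λ = h/p = 6.626 × 10⁻³⁴ / 1.416 × 10⁻²³ = 4.68 × 10⁻¹¹ m = 46.8 pm.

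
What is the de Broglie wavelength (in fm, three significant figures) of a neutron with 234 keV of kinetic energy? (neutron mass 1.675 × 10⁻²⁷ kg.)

KE = 234 keV = 3.749 × 10⁻¹⁴ J.
p = √(2mKE) = √(2 × 1.675 × 10⁻²⁷ × 3.749 × 10⁻¹⁴) = 1.121 × 10⁻²⁰ kg·m/s.
λ = h/p = 6.626 × 10⁻³⁴ / 1.121 × 10⁻²⁰ = 5.91 × 10⁻¹⁴ m = 59.1 fm.

λ = 59.1 fm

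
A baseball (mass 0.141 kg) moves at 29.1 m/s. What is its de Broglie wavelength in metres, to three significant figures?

λ = 1.61 × 10⁻³⁴ m

p = mv = 0.141 × 29.1 = 4.103 kg·m/s.
λ = h/p = 6.626 × 10⁻³⁴ / 4.103 = 1.61 × 10⁻³⁴ m.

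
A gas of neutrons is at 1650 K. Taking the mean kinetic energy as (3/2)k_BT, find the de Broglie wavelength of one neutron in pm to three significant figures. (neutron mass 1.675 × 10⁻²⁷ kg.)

KE = (3/2)k_BT = 1.5 × 1.381 × 10⁻²³ × 1650 = 3.418 × 10⁻²⁰ J.
p = √(2mKE) = √(2 × 1.675 × 10⁻²⁷ × 3.418 × 10⁻²⁰) = 1.070 × 10⁻²³ kg·m/s.
λ = h/p = 6.19 × 10⁻¹¹ m = 61.9 pm.

λ = 61.9 pm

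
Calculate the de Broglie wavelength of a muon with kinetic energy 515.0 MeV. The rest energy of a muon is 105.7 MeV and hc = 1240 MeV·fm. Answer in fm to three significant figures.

λ = 2.03 fm

Total energy E = KE + m₀c² = 515.0 + 105.7 = 620.7 MeV.
(pc)² = E² − (m₀c²)² = (620.7)² − (105.7)² = 3.741 × 10⁵ MeV², so pc = 611.6 MeV.
λ = hc/(pc) = 1240 MeV·fm / 611.6 MeV = 2.03 fm.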